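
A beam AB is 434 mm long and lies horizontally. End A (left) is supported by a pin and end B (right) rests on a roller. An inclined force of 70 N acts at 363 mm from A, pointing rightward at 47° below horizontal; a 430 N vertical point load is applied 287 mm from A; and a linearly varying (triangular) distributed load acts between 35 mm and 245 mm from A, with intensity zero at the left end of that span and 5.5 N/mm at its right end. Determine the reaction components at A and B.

Resultant of the triangular load: ½ × 5.5 × 210 = 577.5 N, acting at 175 mm from A (one-third of the span from the peak).
Moments about A: B_y·434 − 70·sin47°·363 − 430·287 − (½·5.5·210)·175 = 0 → B_y = 243056/434 = 560.037 ≈ 560.0 N.
ΣF_y = 0: A_y + 560.037 − 70·sin47° − 430 − ½·5.5·210 = 0 → A_y = 498.7 N.
ΣF_x = 0: A_x + 70·cos47° = 0 → A_x = -47.74 N.

A_x = -47.74 N, A_y = 498.7 N, B_y = 560.0 N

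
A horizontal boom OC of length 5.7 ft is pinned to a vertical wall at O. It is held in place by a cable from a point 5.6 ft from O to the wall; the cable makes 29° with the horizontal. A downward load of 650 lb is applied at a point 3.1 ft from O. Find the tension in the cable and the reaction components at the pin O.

ΣM about O: T·sin29°·5.6 − 650·3.1 = 0 → T = 2015/(5.6·0.48481) = 742.191 ≈ 742.2 lb.
ΣF_x = 0: O_x − T·cos29° = 0 → O_x = 742.191 × 0.87462 = 649.1 lb.
ΣF_y = 0: O_y + T·sin29° − 650 = 0 → O_y = 650 − 742.191 × 0.48481 = 290.2 lb.

T = 742.2 lb, O_x = 649.1 lb, O_y = 290.2 lb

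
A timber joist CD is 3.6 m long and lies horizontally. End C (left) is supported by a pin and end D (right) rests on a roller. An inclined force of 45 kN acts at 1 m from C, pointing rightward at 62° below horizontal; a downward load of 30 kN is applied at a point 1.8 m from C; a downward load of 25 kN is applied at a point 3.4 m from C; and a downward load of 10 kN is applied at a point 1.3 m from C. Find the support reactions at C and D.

C_x = -21.13 kN, C_y = 51.47 kN, D_y = 53.26 kN

Moments about C: D_y·3.6 − 45·sin62°·1 − 30·1.8 − 25·3.4 − 10·1.3 = 0 → D_y = 191.733/3.6 = 53.2592 ≈ 53.26 kN.
ΣF_y = 0: C_y + 53.2592 − 45·sin62° − 30 − 25 − 10 = 0 → C_y = 51.47 kN.
ΣF_x = 0: C_x + 45·cos62° = 0 → C_x = -21.13 kN.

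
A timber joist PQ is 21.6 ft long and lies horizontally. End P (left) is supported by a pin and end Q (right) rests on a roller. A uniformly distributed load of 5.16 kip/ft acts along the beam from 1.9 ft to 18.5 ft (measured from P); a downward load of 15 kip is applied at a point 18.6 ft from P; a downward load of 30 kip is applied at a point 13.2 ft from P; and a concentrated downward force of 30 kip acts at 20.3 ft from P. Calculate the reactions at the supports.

Resultant of the distributed load: 5.16 × 16.6 = 85.656 kip at 10.2 ft from P.
Moments about P: Q_y·21.6 − (5.16·16.6)·10.2 − 15·18.6 − 30·13.2 − 30·20.3 = 0 → Q_y = 2157.6912/21.6 = 99.8931 ≈ 99.89 kip.
ΣF_y = 0: P_y + 99.8931 − 5.16·16.6 − 15 − 30 − 30 = 0 → P_y = 60.76 kip.
ΣF_x = 0: no horizontal applied forces, so P_x = 0.

P_x = 0, P_y = 60.76 kip, Q_y = 99.89 kip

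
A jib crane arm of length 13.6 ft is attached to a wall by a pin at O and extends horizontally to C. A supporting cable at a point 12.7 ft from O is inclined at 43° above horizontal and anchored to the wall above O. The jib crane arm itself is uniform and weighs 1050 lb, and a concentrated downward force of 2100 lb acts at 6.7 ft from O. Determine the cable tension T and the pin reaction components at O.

ΣM about O: T·sin43°·12.7 − 1050·6.8 − 2100·6.7 = 0 → T = 21210/(12.7·0.681998) = 2448.8 ≈ 2449 lb.
ΣF_x = 0: O_x − T·cos43° = 0 → O_x = 2448.8 × 0.731354 = 1791 lb.
ΣF_y = 0: O_y + T·sin43° − 1050 − 2100 = 0 → O_y = 3150 − 2448.8 × 0.681998 = 1480 lb.

T = 2449 lb, O_x = 1791 lb, O_y = 1480 lb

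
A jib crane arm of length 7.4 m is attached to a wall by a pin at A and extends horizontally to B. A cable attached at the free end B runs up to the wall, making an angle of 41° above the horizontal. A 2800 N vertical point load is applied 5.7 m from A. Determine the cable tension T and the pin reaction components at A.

T = 3287 N, A_x = 2481 N, A_y = 643.2 N

ΣM about A: T·sin41°·7.4 − 2800·5.7 = 0 → T = 15960/(7.4·0.656059) = 3287.44 ≈ 3287 N.
ΣF_x = 0: A_x − T·cos41° = 0 → A_x = 3287.44 × 0.75471 = 2481 N.
ΣF_y = 0: A_y + T·sin41° − 2800 = 0 → A_y = 2800 − 3287.44 × 0.656059 = 643.2 N.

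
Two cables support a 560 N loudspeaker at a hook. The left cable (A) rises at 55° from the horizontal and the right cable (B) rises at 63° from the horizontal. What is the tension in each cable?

T_A = 287.9 N, T_B = 363.8 N

ΣF_x = 0: −T_A·cos55° + T_B·cos63° = 0 → T_B = 1.26341·T_A.
ΣF_y = 0: T_A·sin55° + T_B·sin63° = 560.
Substitute: T_A·(0.819152 + 1.26341·0.891007) = 560 → T_A = 287.939 ≈ 287.9 N.
Then T_B = 1.26341 × 287.939 = 363.8 N.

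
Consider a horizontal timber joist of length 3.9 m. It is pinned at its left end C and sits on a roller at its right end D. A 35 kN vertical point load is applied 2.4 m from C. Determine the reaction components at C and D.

ΣM about C: D_y·3.9 − 35·2.4 = 0 → D_y = 84/3.9 = 21.5385 ≈ 21.54 kN.
ΣF_y = 0: C_y + 21.5385 − 35 = 0 → C_y = 13.46 kN.
ΣF_x = 0: no horizontal applied forces, so C_x = 0.

C_x = 0, C_y = 13.46 kN, D_y = 21.54 kN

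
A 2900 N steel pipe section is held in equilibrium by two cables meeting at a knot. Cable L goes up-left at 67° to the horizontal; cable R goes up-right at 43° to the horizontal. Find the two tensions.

ΣF_x = 0: −T_L·cos67° + T_R·cos43° = 0 → T_R = 0.534257·T_L.
ΣF_y = 0: T_L·sin67° + T_R·sin43° = 2900.
Substitute: T_L·(0.920505 + 0.534257·0.681998) = 2900 → T_L = 2257.04 ≈ 2257 N.
Then T_R = 0.534257 × 2257.04 = 1206 N.

T_L = 2257 N, T_R = 1206 N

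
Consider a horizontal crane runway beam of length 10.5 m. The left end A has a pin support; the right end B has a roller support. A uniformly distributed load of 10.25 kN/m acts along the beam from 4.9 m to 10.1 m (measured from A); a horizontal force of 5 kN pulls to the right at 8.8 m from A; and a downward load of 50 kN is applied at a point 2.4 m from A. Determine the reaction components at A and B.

Resultant of the distributed load: 10.25 × 5.2 = 53.3 kN at 7.5 m from A.
ΣM about A: B_y·10.5 − (10.25·5.2)·7.5 − 50·2.4 = 0 → B_y = 519.75/10.5 = 49.50 kN.
ΣF_y = 0: A_y + 49.5 − 10.25·5.2 − 50 = 0 → A_y = 53.80 kN.
ΣF_x = 0: A_x + 5 = 0 → A_x = -5.000 kN.

A_x = -5.000 kN, A_y = 53.80 kN, B_y = 49.50 kN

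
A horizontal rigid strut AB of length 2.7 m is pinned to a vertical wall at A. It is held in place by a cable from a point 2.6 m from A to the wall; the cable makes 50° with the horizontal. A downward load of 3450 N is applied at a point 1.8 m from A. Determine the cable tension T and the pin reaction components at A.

T = 3118 N, A_x = 2004 N, A_y = 1062 N

ΣM about A: T·sin50°·2.6 − 3450·1.8 = 0 → T = 6210/(2.6·0.766044) = 3117.92 ≈ 3118 N.
ΣF_x = 0: A_x − T·cos50° = 0 → A_x = 3117.92 × 0.642788 = 2004 N.
ΣF_y = 0: A_y + T·sin50° − 3450 = 0 → A_y = 3450 − 3117.92 × 0.766044 = 1062 N.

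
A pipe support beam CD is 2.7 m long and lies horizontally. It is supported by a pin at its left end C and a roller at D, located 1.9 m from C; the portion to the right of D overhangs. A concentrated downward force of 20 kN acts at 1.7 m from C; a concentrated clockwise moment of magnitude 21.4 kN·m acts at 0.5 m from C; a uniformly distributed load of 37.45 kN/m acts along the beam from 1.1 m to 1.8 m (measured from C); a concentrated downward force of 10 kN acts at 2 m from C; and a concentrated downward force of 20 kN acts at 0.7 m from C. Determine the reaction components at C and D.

Resultant of the distributed load: 37.45 × 0.7 = 26.215 kN at 1.45 m from C.
Moments about C: D_y·1.9 − 20·1.7 − 21.4 − (37.45·0.7)·1.45 − 10·2 − 20·0.7 = 0 → D_y = 127.41175/1.9 = 67.0588 ≈ 67.06 kN.
ΣF_y = 0: C_y + 67.0588 − 20 − 37.45·0.7 − 10 − 20 = 0 → C_y = 9.156 kN.
ΣF_x = 0: no horizontal applied forces, so C_x = 0.

C_x = 0, C_y = 9.156 kN, D_y = 67.06 kN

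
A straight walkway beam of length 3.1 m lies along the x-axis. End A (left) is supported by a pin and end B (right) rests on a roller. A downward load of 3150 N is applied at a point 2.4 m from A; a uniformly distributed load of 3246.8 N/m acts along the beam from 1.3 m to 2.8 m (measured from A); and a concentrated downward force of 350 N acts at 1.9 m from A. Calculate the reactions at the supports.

A_x = 0, A_y = 2496 N, B_y = 5874 N

Resultant of the distributed load: 3246.8 × 1.5 = 4870.2 N at 2.05 m from A.
ΣM about A: B_y·3.1 − 3150·2.4 − (3246.8·1.5)·2.05 − 350·1.9 = 0 → B_y = 18208.91/3.1 = 5873.84 ≈ 5874 N.
ΣF_y = 0: A_y + 5873.84 − 3150 − 3246.8·1.5 − 350 = 0 → A_y = 2496 N.
ΣF_x = 0: no horizontal applied forces, so A_x = 0.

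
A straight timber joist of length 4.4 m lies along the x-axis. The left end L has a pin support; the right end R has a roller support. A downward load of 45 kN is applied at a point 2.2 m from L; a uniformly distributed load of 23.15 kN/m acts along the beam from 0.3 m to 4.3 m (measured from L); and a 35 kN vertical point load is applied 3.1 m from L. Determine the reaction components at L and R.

Resultant of the distributed load: 23.15 × 4 = 92.6 kN at 2.3 m from L.
Taking moments about L: R_y·4.4 − 45·2.2 − (23.15·4)·2.3 − 35·3.1 = 0 → R_y = 420.48/4.4 = 95.5636 ≈ 95.56 kN.
ΣF_y = 0: L_y + 95.5636 − 45 − 23.15·4 − 35 = 0 → L_y = 77.04 kN.
ΣF_x = 0: no horizontal applied forces, so L_x = 0.

L_x = 0, L_y = 77.04 kN, R_y = 95.56 kN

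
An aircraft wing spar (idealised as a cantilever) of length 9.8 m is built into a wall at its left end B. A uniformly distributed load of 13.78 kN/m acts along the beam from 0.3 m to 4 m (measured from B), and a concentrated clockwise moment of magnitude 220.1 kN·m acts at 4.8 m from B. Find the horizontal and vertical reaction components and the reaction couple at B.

B_x = 0, B_y = 50.99 kN, M_B = 329.7 kN·m

Resultant of the distributed load: 13.78 × 3.7 = 50.986 kN at 2.15 m from B.
ΣF_x = 0: B_x = 0.
ΣF_y = 0: B_y − 13.78·3.7 = 0 → B_y = 50.99 kN.
ΣM about B: M_B − (13.78·3.7)·2.15 − 220.1 = 0 → M_B = 329.7 kN·m.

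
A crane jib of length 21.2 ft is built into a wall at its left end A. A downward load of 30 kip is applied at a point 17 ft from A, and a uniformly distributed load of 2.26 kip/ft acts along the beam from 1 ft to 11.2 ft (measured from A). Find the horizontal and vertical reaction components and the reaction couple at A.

Resultant of the distributed load: 2.26 × 10.2 = 23.052 kip at 6.1 ft from A.
ΣF_x = 0: A_x = 0.
ΣF_y = 0: A_y − 30 − 2.26·10.2 = 0 → A_y = 53.05 kip.
ΣM about A: M_A − 30·17 − (2.26·10.2)·6.1 = 0 → M_A = 650.6 kip·ft.

A_x = 0, A_y = 53.05 kip, M_A = 650.6 kip·ft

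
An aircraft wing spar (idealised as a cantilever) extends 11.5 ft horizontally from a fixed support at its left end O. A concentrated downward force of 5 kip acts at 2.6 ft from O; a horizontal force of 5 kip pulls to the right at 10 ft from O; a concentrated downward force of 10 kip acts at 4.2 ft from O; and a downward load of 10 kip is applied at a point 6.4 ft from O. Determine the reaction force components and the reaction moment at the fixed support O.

O_x = -5.000 kip, O_y = 25.00 kip, M_O = 119.0 kip·ft

ΣF_x = 0: O_x + 5 = 0 → O_x = -5.000 kip.
ΣF_y = 0: O_y − 5 − 10 − 10 = 0 → O_y = 25.00 kip.
ΣM about O: M_O − 5·2.6 − 10·4.2 − 10·6.4 = 0 → M_O = 119.0 kip·ft.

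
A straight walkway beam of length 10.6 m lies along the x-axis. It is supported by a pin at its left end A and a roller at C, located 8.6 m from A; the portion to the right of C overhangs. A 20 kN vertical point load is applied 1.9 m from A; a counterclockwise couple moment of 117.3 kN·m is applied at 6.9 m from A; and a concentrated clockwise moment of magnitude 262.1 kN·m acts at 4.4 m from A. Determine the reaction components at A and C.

Moments about A: C_y·8.6 − 20·1.9 + 117.3 − 262.1 = 0 → C_y = 182.8/8.6 = 21.2558 ≈ 21.26 kN.
ΣF_y = 0: A_y + 21.2558 − 20 = 0 → A_y = -1.256 kN.
ΣF_x = 0: no horizontal applied forces, so A_x = 0.

A_x = 0, A_y = -1.256 kN, C_y = 21.26 kN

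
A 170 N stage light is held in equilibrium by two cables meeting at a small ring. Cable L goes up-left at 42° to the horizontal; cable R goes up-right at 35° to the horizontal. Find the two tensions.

T_L = 142.9 N, T_R = 129.7 N

ΣF_x = 0: −T_L·cos42° + T_R·cos35° = 0 → T_R = 0.907212·T_L.
ΣF_y = 0: T_L·sin42° + T_R·sin35° = 170.
Substitute: T_L·(0.669131 + 0.907212·0.573576) = 170 → T_L = 142.919 ≈ 142.9 N.
Then T_R = 0.907212 × 142.919 = 129.7 N.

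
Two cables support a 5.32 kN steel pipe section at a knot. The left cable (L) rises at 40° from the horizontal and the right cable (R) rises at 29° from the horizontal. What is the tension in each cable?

T_L = 4.984 kN, T_R = 4.365 kN

ΣF_x = 0: −T_L·cos40° + T_R·cos29° = 0 → T_R = 0.87586·T_L.
ΣF_y = 0: T_L·sin40° + T_R·sin29° = 5.32.
Substitute: T_L·(0.642788 + 0.87586·0.48481) = 5.32 → T_L = 4.98401 ≈ 4.984 kN.
Then T_R = 0.87586 × 4.98401 = 4.365 kN.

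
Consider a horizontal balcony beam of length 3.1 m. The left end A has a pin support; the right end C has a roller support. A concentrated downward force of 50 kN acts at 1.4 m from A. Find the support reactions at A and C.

Moments about A: C_y·3.1 − 50·1.4 = 0 → C_y = 70/3.1 = 22.5806 ≈ 22.58 kN.
ΣF_y = 0: A_y + 22.5806 − 50 = 0 → A_y = 27.42 kN.
ΣF_x = 0: no horizontal applied forces, so A_x = 0.

A_x = 0, A_y = 27.42 kN, C_y = 22.58 kN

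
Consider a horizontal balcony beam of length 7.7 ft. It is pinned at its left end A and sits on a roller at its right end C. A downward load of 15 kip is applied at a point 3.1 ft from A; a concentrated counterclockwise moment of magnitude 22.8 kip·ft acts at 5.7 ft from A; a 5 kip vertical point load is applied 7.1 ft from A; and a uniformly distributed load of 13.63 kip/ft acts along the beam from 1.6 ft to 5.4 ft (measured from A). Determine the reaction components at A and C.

Resultant of the distributed load: 13.63 × 3.8 = 51.794 kip at 3.5 ft from A.
Moments about A: C_y·7.7 − 15·3.1 + 22.8 − 5·7.1 − (13.63·3.8)·3.5 = 0 → C_y = 240.479/7.7 = 31.231 ≈ 31.23 kip.
ΣF_y = 0: A_y + 31.231 − 15 − 5 − 13.63·3.8 = 0 → A_y = 40.56 kip.
ΣF_x = 0: no horizontal applied forces, so A_x = 0.

A_x = 0, A_y = 40.56 kip, C_y = 31.23 kip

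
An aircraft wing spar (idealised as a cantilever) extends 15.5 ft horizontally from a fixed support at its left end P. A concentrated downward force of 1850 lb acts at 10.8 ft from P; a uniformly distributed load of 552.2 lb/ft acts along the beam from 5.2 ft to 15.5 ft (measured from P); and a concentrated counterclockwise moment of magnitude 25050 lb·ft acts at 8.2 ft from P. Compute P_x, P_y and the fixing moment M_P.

Resultant of the distributed load: 552.2 × 10.3 = 5687.66 lb at 10.35 ft from P.
ΣF_x = 0: P_x = 0.
ΣF_y = 0: P_y − 1850 − 552.2·10.3 = 0 → P_y = 7538 lb.
ΣM about P: M_P − 1850·10.8 − (552.2·10.3)·10.35 + 25050 = 0 → M_P = 53800 lb·ft.

P_x = 0, P_y = 7538 lb, M_P = 53800 lb·ft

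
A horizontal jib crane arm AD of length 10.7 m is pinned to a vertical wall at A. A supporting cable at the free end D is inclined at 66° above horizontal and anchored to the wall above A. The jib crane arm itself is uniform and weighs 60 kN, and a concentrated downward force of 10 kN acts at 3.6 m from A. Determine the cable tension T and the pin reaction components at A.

T = 36.52 kN, A_x = 14.85 kN, A_y = 36.64 kN

ΣM about A: T·sin66°·10.7 − 60·5.35 − 10·3.6 = 0 → T = 357/(10.7·0.913545) = 36.522 ≈ 36.52 kN.
ΣF_x = 0: A_x − T·cos66° = 0 → A_x = 36.522 × 0.406737 = 14.85 kN.
ΣF_y = 0: A_y + T·sin66° − 60 − 10 = 0 → A_y = 70 − 36.522 × 0.913545 = 36.64 kN.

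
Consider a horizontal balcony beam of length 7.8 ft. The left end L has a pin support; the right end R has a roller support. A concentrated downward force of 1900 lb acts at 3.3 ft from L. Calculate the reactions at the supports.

ΣM about L: R_y·7.8 − 1900·3.3 = 0 → R_y = 6270/7.8 = 803.846 ≈ 803.8 lb.
ΣF_y = 0: L_y + 803.846 − 1900 = 0 → L_y = 1096 lb.
ΣF_x = 0: no horizontal applied forces, so L_x = 0.

L_x = 0, L_y = 1096 lb, R_y = 803.8 lb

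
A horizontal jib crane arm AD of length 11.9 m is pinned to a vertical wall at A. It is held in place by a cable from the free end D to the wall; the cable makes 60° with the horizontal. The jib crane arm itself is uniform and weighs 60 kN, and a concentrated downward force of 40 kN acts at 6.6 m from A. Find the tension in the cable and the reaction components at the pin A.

T = 60.26 kN, A_x = 30.13 kN, A_y = 47.82 kN

ΣM about A: T·sin60°·11.9 − 60·5.95 − 40·6.6 = 0 → T = 621/(11.9·0.866025) = 60.2579 ≈ 60.26 kN.
ΣF_x = 0: A_x − T·cos60° = 0 → A_x = 60.2579 × 0.5 = 30.13 kN.
ΣF_y = 0: A_y + T·sin60° − 60 − 40 = 0 → A_y = 100 − 60.2579 × 0.866025 = 47.82 kN.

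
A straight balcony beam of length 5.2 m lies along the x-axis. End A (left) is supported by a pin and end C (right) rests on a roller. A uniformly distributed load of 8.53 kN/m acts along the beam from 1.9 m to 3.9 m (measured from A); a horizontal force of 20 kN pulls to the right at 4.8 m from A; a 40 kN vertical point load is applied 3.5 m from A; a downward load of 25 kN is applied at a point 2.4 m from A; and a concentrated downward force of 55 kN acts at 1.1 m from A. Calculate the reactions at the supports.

Resultant of the distributed load: 8.53 × 2 = 17.06 kN at 2.9 m from A.
ΣM about A: C_y·5.2 − (8.53·2)·2.9 − 40·3.5 − 25·2.4 − 55·1.1 = 0 → C_y = 309.974/5.2 = 59.6104 ≈ 59.61 kN.
ΣF_y = 0: A_y + 59.6104 − 8.53·2 − 40 − 25 − 55 = 0 → A_y = 77.45 kN.
ΣF_x = 0: A_x + 20 = 0 → A_x = -20.00 kN.

A_x = -20.00 kN, A_y = 77.45 kN, C_y = 59.61 kN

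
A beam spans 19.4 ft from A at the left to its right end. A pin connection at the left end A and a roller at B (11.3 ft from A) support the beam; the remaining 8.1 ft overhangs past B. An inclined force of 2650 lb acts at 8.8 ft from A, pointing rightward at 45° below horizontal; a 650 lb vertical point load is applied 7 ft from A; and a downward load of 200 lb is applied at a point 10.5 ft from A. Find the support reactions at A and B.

Moments about A: B_y·11.3 − 2650·sin45°·8.8 − 650·7 − 200·10.5 = 0 → B_y = 23139.7/11.3 = 2047.76 ≈ 2048 lb.
ΣF_y = 0: A_y + 2047.76 − 2650·sin45° − 650 − 200 = 0 → A_y = 676.1 lb.
ΣF_x = 0: A_x + 2650·cos45° = 0 → A_x = -1874 lb.

A_x = -1874 lb, A_y = 676.1 lb, B_y = 2048 lb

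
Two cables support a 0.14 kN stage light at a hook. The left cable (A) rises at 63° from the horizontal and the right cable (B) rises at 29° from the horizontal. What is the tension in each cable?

ΣF_x = 0: −T_A·cos63° + T_B·cos29° = 0 → T_B = 0.519072·T_A.
ΣF_y = 0: T_A·sin63° + T_B·sin29° = 0.14.
Substitute: T_A·(0.891007 + 0.519072·0.48481) = 0.14 → T_A = 0.122521 ≈ 0.1225 kN.
Then T_B = 0.519072 × 0.122521 = 0.06360 kN.

T_A = 0.1225 kN, T_B = 0.06360 kN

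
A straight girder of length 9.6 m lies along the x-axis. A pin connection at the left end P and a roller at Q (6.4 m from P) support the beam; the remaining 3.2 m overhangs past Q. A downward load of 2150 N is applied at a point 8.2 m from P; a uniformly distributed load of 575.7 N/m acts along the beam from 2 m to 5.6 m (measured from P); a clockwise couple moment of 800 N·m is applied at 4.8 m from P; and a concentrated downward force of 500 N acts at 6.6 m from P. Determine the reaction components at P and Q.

P_x = 0, P_y = 96.65 N, Q_y = 4626 N

Resultant of the distributed load: 575.7 × 3.6 = 2072.52 N at 3.8 m from P.
Taking moments about P: Q_y·6.4 − 2150·8.2 − (575.7·3.6)·3.8 − 800 − 500·6.6 = 0 → Q_y = 29605.576/6.4 = 4625.87 ≈ 4626 N.
ΣF_y = 0: P_y + 4625.87 − 2150 − 575.7·3.6 − 500 = 0 → P_y = 96.65 N.
ΣF_x = 0: no horizontal applied forces, so P_x = 0.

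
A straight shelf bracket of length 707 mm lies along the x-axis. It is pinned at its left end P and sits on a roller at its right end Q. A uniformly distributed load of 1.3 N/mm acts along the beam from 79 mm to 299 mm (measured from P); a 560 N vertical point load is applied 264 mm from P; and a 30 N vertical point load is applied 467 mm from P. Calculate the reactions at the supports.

P_x = 0, P_y = 570.6 N, Q_y = 305.4 N

Resultant of the distributed load: 1.3 × 220 = 286 N at 189 mm from P.
Moments about P: Q_y·707 − (1.3·220)·189 − 560·264 − 30·467 = 0 → Q_y = 215904/707 = 305.38 ≈ 305.4 N.
ΣF_y = 0: P_y + 305.38 − 1.3·220 − 560 − 30 = 0 → P_y = 570.6 N.
ΣF_x = 0: no horizontal applied forces, so P_x = 0.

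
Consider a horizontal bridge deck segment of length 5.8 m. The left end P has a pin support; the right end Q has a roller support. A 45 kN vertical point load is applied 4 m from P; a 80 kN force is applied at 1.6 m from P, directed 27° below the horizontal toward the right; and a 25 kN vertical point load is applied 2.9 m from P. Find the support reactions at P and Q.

Taking moments about P: Q_y·5.8 − 45·4 − 80·sin27°·1.6 − 25·2.9 = 0 → Q_y = 310.611/5.8 = 53.5536 ≈ 53.55 kN.
ΣF_y = 0: P_y + 53.5536 − 45 − 80·sin27° − 25 = 0 → P_y = 52.77 kN.
ΣF_x = 0: P_x + 80·cos27° = 0 → P_x = -71.28 kN.

P_x = -71.28 kN, P_y = 52.77 kN, Q_y = 53.55 kN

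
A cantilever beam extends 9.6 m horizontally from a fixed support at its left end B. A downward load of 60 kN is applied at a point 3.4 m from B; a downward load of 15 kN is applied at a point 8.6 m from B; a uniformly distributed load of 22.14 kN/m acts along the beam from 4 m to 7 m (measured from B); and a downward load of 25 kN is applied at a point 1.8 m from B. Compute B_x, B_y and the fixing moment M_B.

Resultant of the distributed load: 22.14 × 3 = 66.42 kN at 5.5 m from B.
ΣF_x = 0: B_x = 0.
ΣF_y = 0: B_y − 60 − 15 − 22.14·3 − 25 = 0 → B_y = 166.4 kN.
ΣM about B: M_B − 60·3.4 − 15·8.6 − (22.14·3)·5.5 − 25·1.8 = 0 → M_B = 743.3 kN·m.

B_x = 0, B_y = 166.4 kN, M_B = 743.3 kN·m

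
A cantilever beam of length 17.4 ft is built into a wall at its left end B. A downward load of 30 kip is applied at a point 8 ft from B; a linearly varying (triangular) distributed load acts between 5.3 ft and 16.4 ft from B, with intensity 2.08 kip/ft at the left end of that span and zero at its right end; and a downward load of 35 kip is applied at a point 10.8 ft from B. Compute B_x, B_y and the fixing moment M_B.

B_x = 0, B_y = 76.54 kip, M_B = 721.9 kip·ft

Resultant of the triangular load: ½ × 2.08 × 11.1 = 11.544 kip, acting at 9 ft from B (one-third of the span from the peak).
ΣF_x = 0: B_x = 0.
ΣF_y = 0: B_y − 30 − ½·2.08·11.1 − 35 = 0 → B_y = 76.54 kip.
ΣM about B: M_B − 30·8 − (½·2.08·11.1)·9 − 35·10.8 = 0 → M_B = 721.9 kip·ft.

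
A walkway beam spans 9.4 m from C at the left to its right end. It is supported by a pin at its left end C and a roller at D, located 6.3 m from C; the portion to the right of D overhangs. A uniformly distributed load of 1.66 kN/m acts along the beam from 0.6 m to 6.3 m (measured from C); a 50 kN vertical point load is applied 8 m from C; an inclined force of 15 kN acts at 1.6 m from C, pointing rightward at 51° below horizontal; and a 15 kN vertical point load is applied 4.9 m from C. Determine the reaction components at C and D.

C_x = -9.440 kN, C_y = 2.818 kN, D_y = 83.30 kN

Resultant of the distributed load: 1.66 × 5.7 = 9.462 kN at 3.45 m from C.
ΣM about C: D_y·6.3 − (1.66·5.7)·3.45 − 50·8 − 15·sin51°·1.6 − 15·4.9 = 0 → D_y = 524.795/6.3 = 83.3008 ≈ 83.30 kN.
ΣF_y = 0: C_y + 83.3008 − 1.66·5.7 − 50 − 15·sin51° − 15 = 0 → C_y = 2.818 kN.
ΣF_x = 0: C_x + 15·cos51° = 0 → C_x = -9.440 kN.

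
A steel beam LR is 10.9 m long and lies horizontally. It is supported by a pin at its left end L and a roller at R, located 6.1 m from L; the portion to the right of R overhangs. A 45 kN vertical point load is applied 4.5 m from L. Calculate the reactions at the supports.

Taking moments about L: R_y·6.1 − 45·4.5 = 0 → R_y = 202.5/6.1 = 33.1967 ≈ 33.20 kN.
ΣF_y = 0: L_y + 33.1967 − 45 = 0 → L_y = 11.80 kN.
ΣF_x = 0: no horizontal applied forces, so L_x = 0.

L_x = 0, L_y = 11.80 kN, R_y = 33.20 kN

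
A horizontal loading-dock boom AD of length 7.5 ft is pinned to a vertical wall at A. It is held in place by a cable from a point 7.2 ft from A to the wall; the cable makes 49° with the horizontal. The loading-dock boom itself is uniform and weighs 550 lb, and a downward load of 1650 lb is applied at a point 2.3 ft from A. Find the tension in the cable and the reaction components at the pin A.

T = 1078 lb, A_x = 707.2 lb, A_y = 1386 lb

ΣM about A: T·sin49°·7.2 − 550·3.75 − 1650·2.3 = 0 → T = 5857.5/(7.2·0.75471) = 1077.95 ≈ 1078 lb.
ΣF_x = 0: A_x − T·cos49° = 0 → A_x = 1077.95 × 0.656059 = 707.2 lb.
ΣF_y = 0: A_y + T·sin49° − 550 − 1650 = 0 → A_y = 2200 − 1077.95 × 0.75471 = 1386 lb.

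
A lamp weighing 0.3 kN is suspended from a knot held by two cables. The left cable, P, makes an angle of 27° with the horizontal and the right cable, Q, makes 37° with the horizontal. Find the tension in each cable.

ΣF_x = 0: −T_P·cos27° + T_Q·cos37° = 0 → T_Q = 1.11566·T_P.
ΣF_y = 0: T_P·sin27° + T_Q·sin37° = 0.3.
Substitute: T_P·(0.45399 + 1.11566·0.601815) = 0.3 → T_P = 0.266569 ≈ 0.2666 kN.
Then T_Q = 1.11566 × 0.266569 = 0.2974 kN.

T_P = 0.2666 kN, T_Q = 0.2974 kN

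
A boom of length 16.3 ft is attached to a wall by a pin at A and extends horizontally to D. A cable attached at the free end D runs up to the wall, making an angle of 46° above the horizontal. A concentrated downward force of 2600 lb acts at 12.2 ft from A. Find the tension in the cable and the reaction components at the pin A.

ΣM about A: T·sin46°·16.3 − 2600·12.2 = 0 → T = 31720/(16.3·0.71934) = 2705.27 ≈ 2705 lb.
ΣF_x = 0: A_x − T·cos46° = 0 → A_x = 2705.27 × 0.694658 = 1879 lb.
ΣF_y = 0: A_y + T·sin46° − 2600 = 0 → A_y = 2600 − 2705.27 × 0.71934 = 654.0 lb.

T = 2705 lb, A_x = 1879 lb, A_y = 654.0 lb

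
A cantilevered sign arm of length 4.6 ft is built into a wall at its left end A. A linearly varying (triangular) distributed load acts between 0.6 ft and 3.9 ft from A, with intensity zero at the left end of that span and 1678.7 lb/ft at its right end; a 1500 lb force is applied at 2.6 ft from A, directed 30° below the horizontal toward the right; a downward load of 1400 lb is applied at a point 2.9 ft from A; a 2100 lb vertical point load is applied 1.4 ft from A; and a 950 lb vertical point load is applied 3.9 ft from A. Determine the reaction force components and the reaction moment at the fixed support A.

Resultant of the triangular load: ½ × 1678.7 × 3.3 = 2769.855 lb, acting at 2.8 ft from A (one-third of the span from the peak).
ΣF_x = 0: A_x + 1500·cos30° = 0 → A_x = -1299 lb.
ΣF_y = 0: A_y − ½·1678.7·3.3 − 1500·sin30° − 1400 − 2100 − 950 = 0 → A_y = 7970 lb.
ΣM about A: M_A − (½·1678.7·3.3)·2.8 − 1500·sin30°·2.6 − 1400·2.9 − 2100·1.4 − 950·3.9 = 0 → M_A = 20410 lb·ft.

A_x = -1299 lb, A_y = 7970 lb, M_A = 20410 lb·ft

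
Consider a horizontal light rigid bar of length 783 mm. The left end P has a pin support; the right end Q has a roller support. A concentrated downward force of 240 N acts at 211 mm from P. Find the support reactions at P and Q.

P_x = 0, P_y = 175.3 N, Q_y = 64.67 N

ΣM about P: Q_y·783 − 240·211 = 0 → Q_y = 50640/783 = 64.6743 ≈ 64.67 N.
ΣF_y = 0: P_y + 64.6743 − 240 = 0 → P_y = 175.3 N.
ΣF_x = 0: no horizontal applied forces, so P_x = 0.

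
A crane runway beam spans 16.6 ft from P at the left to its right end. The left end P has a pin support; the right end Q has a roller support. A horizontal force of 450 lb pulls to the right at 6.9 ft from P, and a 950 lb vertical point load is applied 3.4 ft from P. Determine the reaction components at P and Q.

Moments about P: Q_y·16.6 − 950·3.4 = 0 → Q_y = 3230/16.6 = 194.578 ≈ 194.6 lb.
ΣF_y = 0: P_y + 194.578 − 950 = 0 → P_y = 755.4 lb.
ΣF_x = 0: P_x + 450 = 0 → P_x = -450.0 lb.

P_x = -450.0 lb, P_y = 755.4 lb, Q_y = 194.6 lb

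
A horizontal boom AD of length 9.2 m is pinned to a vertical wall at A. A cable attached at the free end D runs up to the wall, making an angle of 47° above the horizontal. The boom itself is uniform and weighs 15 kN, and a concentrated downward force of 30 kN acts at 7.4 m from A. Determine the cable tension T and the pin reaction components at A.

ΣM about A: T·sin47°·9.2 − 15·4.6 − 30·7.4 = 0 → T = 291/(9.2·0.731354) = 43.2491 ≈ 43.25 kN.
ΣF_x = 0: A_x − T·cos47° = 0 → A_x = 43.2491 × 0.681998 = 29.50 kN.
ΣF_y = 0: A_y + T·sin47° − 15 − 30 = 0 → A_y = 45 − 43.2491 × 0.731354 = 13.37 kN.

T = 43.25 kN, A_x = 29.50 kN, A_y = 13.37 kN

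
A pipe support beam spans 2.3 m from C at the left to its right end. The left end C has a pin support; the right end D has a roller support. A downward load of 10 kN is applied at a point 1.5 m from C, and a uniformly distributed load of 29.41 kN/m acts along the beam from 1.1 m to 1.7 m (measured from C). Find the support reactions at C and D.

C_x = 0, C_y = 10.38 kN, D_y = 17.26 kN

Resultant of the distributed load: 29.41 × 0.6 = 17.646 kN at 1.4 m from C.
Taking moments about C: D_y·2.3 − 10·1.5 − (29.41·0.6)·1.4 = 0 → D_y = 39.7044/2.3 = 17.2628 ≈ 17.26 kN.
ΣF_y = 0: C_y + 17.2628 − 10 − 29.41·0.6 = 0 → C_y = 10.38 kN.
ΣF_x = 0: no horizontal applied forces, so C_x = 0.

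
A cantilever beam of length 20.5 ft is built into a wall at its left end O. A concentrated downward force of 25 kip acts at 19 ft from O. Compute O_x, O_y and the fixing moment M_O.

ΣF_x = 0: O_x = 0.
ΣF_y = 0: O_y − 25 = 0 → O_y = 25.00 kip.
ΣM about O: M_O − 25·19 = 0 → M_O = 475.0 kip·ft.

O_x = 0, O_y = 25.00 kip, M_O = 475.0 kip·ft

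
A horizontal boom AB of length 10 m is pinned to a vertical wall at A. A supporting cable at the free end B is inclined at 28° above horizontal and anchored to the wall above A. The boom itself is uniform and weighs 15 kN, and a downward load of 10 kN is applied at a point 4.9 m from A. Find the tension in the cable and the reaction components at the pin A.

T = 26.41 kN, A_x = 23.32 kN, A_y = 12.60 kN

ΣM about A: T·sin28°·10 − 15·5 − 10·4.9 = 0 → T = 124/(10·0.469472) = 26.4127 ≈ 26.41 kN.
ΣF_x = 0: A_x − T·cos28° = 0 → A_x = 26.4127 × 0.882948 = 23.32 kN.
ΣF_y = 0: A_y + T·sin28° − 15 − 10 = 0 → A_y = 25 − 26.4127 × 0.469472 = 12.60 kN.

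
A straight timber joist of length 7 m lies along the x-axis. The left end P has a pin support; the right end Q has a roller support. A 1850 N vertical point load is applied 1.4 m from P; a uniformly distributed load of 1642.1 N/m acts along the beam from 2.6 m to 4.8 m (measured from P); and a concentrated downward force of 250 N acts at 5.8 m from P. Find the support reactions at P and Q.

Resultant of the distributed load: 1642.1 × 2.2 = 3612.62 N at 3.7 m from P.
Moments about P: Q_y·7 − 1850·1.4 − (1642.1·2.2)·3.7 − 250·5.8 = 0 → Q_y = 17406.694/7 = 2486.67 ≈ 2487 N.
ΣF_y = 0: P_y + 2486.67 − 1850 − 1642.1·2.2 − 250 = 0 → P_y = 3226 N.
ΣF_x = 0: no horizontal applied forces, so P_x = 0.

P_x = 0, P_y = 3226 N, Q_y = 2487 N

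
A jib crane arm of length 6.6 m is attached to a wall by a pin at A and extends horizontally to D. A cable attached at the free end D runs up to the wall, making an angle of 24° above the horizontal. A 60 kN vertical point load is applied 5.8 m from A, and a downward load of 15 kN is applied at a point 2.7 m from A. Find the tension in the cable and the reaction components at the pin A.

T = 144.7 kN, A_x = 132.2 kN, A_y = 16.14 kN

ΣM about A: T·sin24°·6.6 − 60·5.8 − 15·2.7 = 0 → T = 388.5/(6.6·0.406737) = 144.722 ≈ 144.7 kN.
ΣF_x = 0: A_x − T·cos24° = 0 → A_x = 144.722 × 0.913545 = 132.2 kN.
ΣF_y = 0: A_y + T·sin24° − 60 − 15 = 0 → A_y = 75 − 144.722 × 0.406737 = 16.14 kN.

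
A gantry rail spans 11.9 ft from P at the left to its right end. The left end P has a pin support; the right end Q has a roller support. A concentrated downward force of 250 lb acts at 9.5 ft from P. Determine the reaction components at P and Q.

P_x = 0, P_y = 50.42 lb, Q_y = 199.6 lb

ΣM about P: Q_y·11.9 − 250·9.5 = 0 → Q_y = 2375/11.9 = 199.58 ≈ 199.6 lb.
ΣF_y = 0: P_y + 199.58 − 250 = 0 → P_y = 50.42 lb.
ΣF_x = 0: no horizontal applied forces, so P_x = 0.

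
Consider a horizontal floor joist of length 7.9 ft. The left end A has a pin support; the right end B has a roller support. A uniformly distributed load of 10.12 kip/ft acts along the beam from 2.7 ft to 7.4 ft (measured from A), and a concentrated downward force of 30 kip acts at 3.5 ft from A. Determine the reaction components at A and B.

A_x = 0, A_y = 33.87 kip, B_y = 43.70 kip

Resultant of the distributed load: 10.12 × 4.7 = 47.564 kip at 5.05 ft from A.
Moments about A: B_y·7.9 − (10.12·4.7)·5.05 − 30·3.5 = 0 → B_y = 345.1982/7.9 = 43.696 ≈ 43.70 kip.
ΣF_y = 0: A_y + 43.696 − 10.12·4.7 − 30 = 0 → A_y = 33.87 kip.
ΣF_x = 0: no horizontal applied forces, so A_x = 0.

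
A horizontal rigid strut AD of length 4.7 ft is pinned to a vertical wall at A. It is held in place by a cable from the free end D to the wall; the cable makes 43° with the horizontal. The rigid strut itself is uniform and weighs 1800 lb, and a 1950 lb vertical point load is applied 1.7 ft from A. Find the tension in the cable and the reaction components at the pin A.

ΣM about A: T·sin43°·4.7 − 1800·2.35 − 1950·1.7 = 0 → T = 7545/(4.7·0.681998) = 2353.85 ≈ 2354 lb.
ΣF_x = 0: A_x − T·cos43° = 0 → A_x = 2353.85 × 0.731354 = 1721 lb.
ΣF_y = 0: A_y + T·sin43° − 1800 − 1950 = 0 → A_y = 3750 − 2353.85 × 0.681998 = 2145 lb.

T = 2354 lb, A_x = 1721 lb, A_y = 2145 lb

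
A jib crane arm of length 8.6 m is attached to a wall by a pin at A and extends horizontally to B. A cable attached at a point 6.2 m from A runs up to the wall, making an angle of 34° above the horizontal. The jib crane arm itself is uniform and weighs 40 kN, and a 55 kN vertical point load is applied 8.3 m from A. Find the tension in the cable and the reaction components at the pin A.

T = 181.3 kN, A_x = 150.3 kN, A_y = -6.371 kN

ΣM about A: T·sin34°·6.2 − 40·4.3 − 55·8.3 = 0 → T = 628.5/(6.2·0.559193) = 181.281 ≈ 181.3 kN.
ΣF_x = 0: A_x − T·cos34° = 0 → A_x = 181.281 × 0.829038 = 150.3 kN.
ΣF_y = 0: A_y + T·sin34° − 40 − 55 = 0 → A_y = 95 − 181.281 × 0.559193 = -6.371 kN.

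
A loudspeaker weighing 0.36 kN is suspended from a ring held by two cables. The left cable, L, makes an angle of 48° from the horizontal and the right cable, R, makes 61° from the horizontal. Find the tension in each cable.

ΣF_x = 0: −T_L·cos48° + T_R·cos61° = 0 → T_R = 1.38019·T_L.
ΣF_y = 0: T_L·sin48° + T_R·sin61° = 0.36.
Substitute: T_L·(0.743145 + 1.38019·0.87462) = 0.36 → T_L = 0.184588 ≈ 0.1846 kN.
Then T_R = 1.38019 × 0.184588 = 0.2548 kN.

T_L = 0.1846 kN, T_R = 0.2548 kN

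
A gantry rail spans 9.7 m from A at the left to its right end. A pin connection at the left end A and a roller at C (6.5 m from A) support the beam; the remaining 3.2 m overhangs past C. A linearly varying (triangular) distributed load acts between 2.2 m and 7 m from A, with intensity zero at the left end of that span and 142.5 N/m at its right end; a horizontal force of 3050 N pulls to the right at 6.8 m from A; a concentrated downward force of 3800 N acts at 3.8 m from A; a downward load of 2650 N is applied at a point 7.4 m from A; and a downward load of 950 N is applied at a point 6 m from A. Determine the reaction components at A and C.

Resultant of the triangular load: ½ × 142.5 × 4.8 = 342 N, acting at 5.4 m from A (one-third of the span from the peak).
Taking moments about A: C_y·6.5 − (½·142.5·4.8)·5.4 − 3800·3.8 − 2650·7.4 − 950·6 = 0 → C_y = 41596.8/6.5 = 6399.51 ≈ 6400 N.
ΣF_y = 0: A_y + 6399.51 − ½·142.5·4.8 − 3800 − 2650 − 950 = 0 → A_y = 1342 N.
ΣF_x = 0: A_x + 3050 = 0 → A_x = -3050 N.

A_x = -3050 N, A_y = 1342 N, C_y = 6400 N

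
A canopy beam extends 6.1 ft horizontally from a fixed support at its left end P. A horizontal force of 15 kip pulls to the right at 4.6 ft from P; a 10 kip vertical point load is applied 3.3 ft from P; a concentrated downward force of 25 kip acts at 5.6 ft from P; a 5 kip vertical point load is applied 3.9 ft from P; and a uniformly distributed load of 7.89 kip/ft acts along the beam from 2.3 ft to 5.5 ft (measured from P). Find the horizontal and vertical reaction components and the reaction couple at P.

P_x = -15.00 kip, P_y = 65.25 kip, M_P = 291.0 kip·ft

Resultant of the distributed load: 7.89 × 3.2 = 25.248 kip at 3.9 ft from P.
ΣF_x = 0: P_x + 15 = 0 → P_x = -15.00 kip.
ΣF_y = 0: P_y − 10 − 25 − 5 − 7.89·3.2 = 0 → P_y = 65.25 kip.
ΣM about P: M_P − 10·3.3 − 25·5.6 − 5·3.9 − (7.89·3.2)·3.9 = 0 → M_P = 291.0 kip·ft.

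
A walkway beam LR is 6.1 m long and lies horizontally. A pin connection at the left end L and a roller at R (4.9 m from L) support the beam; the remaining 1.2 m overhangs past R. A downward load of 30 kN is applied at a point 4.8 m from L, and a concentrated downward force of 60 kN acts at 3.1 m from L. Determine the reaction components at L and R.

Taking moments about L: R_y·4.9 − 30·4.8 − 60·3.1 = 0 → R_y = 330/4.9 = 67.3469 ≈ 67.35 kN.
ΣF_y = 0: L_y + 67.3469 − 30 − 60 = 0 → L_y = 22.65 kN.
ΣF_x = 0: no horizontal applied forces, so L_x = 0.

L_x = 0, L_y = 22.65 kN, R_y = 67.35 kN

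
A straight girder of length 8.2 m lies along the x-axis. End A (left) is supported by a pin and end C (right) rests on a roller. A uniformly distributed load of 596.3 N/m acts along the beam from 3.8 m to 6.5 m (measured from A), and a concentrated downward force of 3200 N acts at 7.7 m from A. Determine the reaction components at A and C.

A_x = 0, A_y = 794.0 N, C_y = 4016 N

Resultant of the distributed load: 596.3 × 2.7 = 1610.01 N at 5.15 m from A.
Taking moments about A: C_y·8.2 − (596.3·2.7)·5.15 − 3200·7.7 = 0 → C_y = 32931.5515/8.2 = 4016.04 ≈ 4016 N.
ΣF_y = 0: A_y + 4016.04 − 596.3·2.7 − 3200 = 0 → A_y = 794.0 N.
ΣF_x = 0: no horizontal applied forces, so A_x = 0.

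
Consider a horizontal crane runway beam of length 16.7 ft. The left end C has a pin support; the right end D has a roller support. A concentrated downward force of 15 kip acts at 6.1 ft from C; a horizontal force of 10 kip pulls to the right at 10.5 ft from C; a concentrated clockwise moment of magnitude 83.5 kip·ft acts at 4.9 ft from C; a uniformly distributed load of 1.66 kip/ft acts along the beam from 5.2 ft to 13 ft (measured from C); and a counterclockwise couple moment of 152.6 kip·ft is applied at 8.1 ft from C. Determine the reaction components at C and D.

C_x = -10.00 kip, C_y = 19.55 kip, D_y = 8.397 kip

Resultant of the distributed load: 1.66 × 7.8 = 12.948 kip at 9.1 ft from C.
Taking moments about C: D_y·16.7 − 15·6.1 − 83.5 − (1.66·7.8)·9.1 + 152.6 = 0 → D_y = 140.2268/16.7 = 8.39681 ≈ 8.397 kip.
ΣF_y = 0: C_y + 8.39681 − 15 − 1.66·7.8 = 0 → C_y = 19.55 kip.
ΣF_x = 0: C_x + 10 = 0 → C_x = -10.00 kip.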